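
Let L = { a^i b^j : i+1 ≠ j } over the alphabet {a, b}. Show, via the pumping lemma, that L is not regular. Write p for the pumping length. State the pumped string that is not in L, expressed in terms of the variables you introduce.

a^{p+p!} b^{p+p!+1}

Toward a contradiction, assume L is regular with pumping length p.
Choose w = a^p b^{p+p!+1}. Since p ≠ (p+p!+1)-1 = p+p!, w ∈ L; and |w| ≥ p.
By the pumping lemma, w = xyz with |xy| ≤ p and |y| ≥ 1.
The first p characters of w are a's, so xy (and hence y) consists only of a's. Write y = a^k, 1 ≤ k ≤ p.
Since 1 ≤ k ≤ p, k divides p!; set t = 1 + p!/k. Then xy^t z has p + (p!/k)·k = p + p! copies of a. Now the a-count is p+p! and (b-count)-1 = (p+p!+1)-1 = p+p!, so i+1 ≠ j fails. So xy^t z = a^{p+p!} b^{p+p!+1} ∉ L.
Contradiction. Therefore L is not regular.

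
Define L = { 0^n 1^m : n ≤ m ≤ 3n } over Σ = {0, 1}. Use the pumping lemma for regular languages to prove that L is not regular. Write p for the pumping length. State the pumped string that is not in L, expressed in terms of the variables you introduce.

Assume L is regular. Let p be the pumping length given by the pumping lemma.
Take w = 0^p 1^p ∈ L (since p ≤ p ≤ 3p), with |w| = 2p ≥ p.
The pumping lemma gives a decomposition w = xyz where |xy| ≤ p and y is nonempty.
Since the first p symbols of w are all 0's and |xy| ≤ p, y lies entirely in the leading 0-block: y = 0^k for some k with 1 ≤ k ≤ p.
Pump with i = 2: xy^2z = 0^{p+k} 1^p. Now n = p+k > p = m, so the condition n ≤ m fails. Thus xy^2z ∉ L.
Contradiction. Therefore L is not regular.

0^{p+k} 1^p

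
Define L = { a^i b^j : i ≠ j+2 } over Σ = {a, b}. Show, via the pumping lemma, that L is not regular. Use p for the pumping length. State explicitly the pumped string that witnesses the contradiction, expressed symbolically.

Assume L is regular. Let p be the pumping length given by the pumping lemma.
Choose w = a^p b^{p+p!-2}. Since p ≠ (p+p!-2)+2 = p+p!, w ∈ L; and |w| ≥ p.
Write w = xyz as guaranteed by the lemma, with |xy| ≤ p and |y| > 0.
The first p characters of w are a's, so xy (and hence y) consists only of a's. Write y = a^k, 1 ≤ k ≤ p.
Since 1 ≤ k ≤ p, k divides p!; set t = 1 + p!/k. Then xy^t z has p + (p!/k)·k = p + p! copies of a. Now the a-count is p+p! and (b-count)+2 = (p+p!-2)+2 = p+p!, so i ≠ j+2 fails. So xy^t z = a^{p+p!} b^{p+p!-2} ∉ L.
Contradiction. Therefore L is not regular.

a^{p+p!} b^{p+p!-2}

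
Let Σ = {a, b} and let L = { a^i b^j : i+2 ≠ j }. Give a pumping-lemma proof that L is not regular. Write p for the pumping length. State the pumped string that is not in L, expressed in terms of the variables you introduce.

a^{p+p!} b^{p+p!+2}

Suppose for contradiction that L is regular, and let p be the pumping length.
Choose w = a^p b^{p+p!+2}. Since p ≠ (p+p!+2)-2 = p+p!, w ∈ L; and |w| ≥ p.
By the pumping lemma, w = xyz with |xy| ≤ p and y is nonempty.
Because |xy| ≤ p and w begins with p copies of a, we have y = a^k with 1 ≤ k ≤ p.
Since 1 ≤ k ≤ p, k divides p!; set t = 1 + p!/k. Then xy^t z has p + (p!/k)·k = p + p! copies of a. Now the a-count is p+p! and (b-count)-2 = (p+p!+2)-2 = p+p!, so i+2 ≠ j fails. So xy^t z = a^{p+p!} b^{p+p!+2} ∉ L.
This is a contradiction; hence L is not regular.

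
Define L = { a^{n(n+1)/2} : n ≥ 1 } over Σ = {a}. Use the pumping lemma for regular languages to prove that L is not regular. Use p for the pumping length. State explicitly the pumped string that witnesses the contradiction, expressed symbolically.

Assume L is regular. Let p be the pumping length given by the pumping lemma.
Take w = a^{p(p+1)/2} ∈ L with |w| = p(p+1)/2 ≥ p.
Write w = xyz as guaranteed by the lemma, with |xy| ≤ p and |y| > 0.
Then y = a^k for some k with 1 ≤ k ≤ p.
Pump with i = 2: xy^2z = a^{p(p+1)/2+k}. Since 1 ≤ k ≤ p, p(p+1)/2 < p(p+1)/2+k ≤ p(p+1)/2+p < (p+1)(p+2)/2, so p(p+1)/2+k is strictly between consecutive triangular numbers. So xy^2z ∉ L.
This is a contradiction; hence L is not regular.

a^{p(p+1)/2+k}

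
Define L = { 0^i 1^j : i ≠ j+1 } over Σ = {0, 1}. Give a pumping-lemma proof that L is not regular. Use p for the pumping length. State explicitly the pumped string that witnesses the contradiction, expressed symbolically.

Toward a contradiction, assume L is regular with pumping length p.
Choose w = 0^p 1^{p+p!-1}. Since p ≠ (p+p!-1)+1 = p+p!, w ∈ L; and |w| ≥ p.
By the pumping lemma, w = xyz with |xy| ≤ p and |y| ≥ 1.
Because |xy| ≤ p and w begins with p copies of 0, we have y = 0^k with 1 ≤ k ≤ p.
Since 1 ≤ k ≤ p, k divides p!; set t = 1 + p!/k. Then xy^t z has p + (p!/k)·k = p + p! copies of 0. Now the 0-count is p+p! and (1-count)+1 = (p+p!-1)+1 = p+p!, so i ≠ j+1 fails. So xy^t z = 0^{p+p!} 1^{p+p!-1} ∉ L.
This contradicts the pumping lemma, so L is not regular.

0^{p+p!} 1^{p+p!-1}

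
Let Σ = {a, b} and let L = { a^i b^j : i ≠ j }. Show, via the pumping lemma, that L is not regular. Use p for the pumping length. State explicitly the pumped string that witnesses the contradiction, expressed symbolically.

a^{p+p!} b^{p+p!}

Toward a contradiction, assume L is regular with pumping length p.
Choose w = a^p b^{p+p!}. Since p ≠ p+p!, w ∈ L; and |w| ≥ p.
The pumping lemma gives a decomposition w = xyz where |xy| ≤ p and |y| > 0.
Because |xy| ≤ p and w begins with p copies of a, we have y = a^k with 1 ≤ k ≤ p.
Since 1 ≤ k ≤ p, k divides p!; set t = 1 + p!/k. Then xy^t z has p + (p!/k)·k = p + p! copies of a. Now the a-count equals the b-count, so i ≠ j fails. So xy^t z = a^{p+p!} b^{p+p!} ∉ L.
This contradicts the pumping lemma, so L is not regular.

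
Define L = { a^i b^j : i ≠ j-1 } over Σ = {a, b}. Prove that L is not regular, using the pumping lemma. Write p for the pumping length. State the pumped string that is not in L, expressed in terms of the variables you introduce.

a^{p+p!} b^{p+p!+1}

Suppose for contradiction that L is regular, and let p be the pumping length.
Choose w = a^p b^{p+p!+1}. Since p ≠ (p+p!+1)-1 = p+p!, w ∈ L; and |w| ≥ p.
By the pumping lemma, w = xyz with |xy| ≤ p and |y| > 0.
Since the first p symbols of w are all a's and |xy| ≤ p, y lies entirely in the leading a-block: y = a^k for some k with 1 ≤ k ≤ p.
Since 1 ≤ k ≤ p, k divides p!; set t = 1 + p!/k. Then xy^t z has p + (p!/k)·k = p + p! copies of a. Now the a-count is p+p! and (b-count)-1 = (p+p!+1)-1 = p+p!, so i ≠ j-1 fails. So xy^t z = a^{p+p!} b^{p+p!+1} ∉ L.
This contradicts the pumping lemma, so L is not regular.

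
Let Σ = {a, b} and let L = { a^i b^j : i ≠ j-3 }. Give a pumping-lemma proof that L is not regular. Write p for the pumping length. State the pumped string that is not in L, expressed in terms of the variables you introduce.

Assume L is regular; let p be its pumping constant.
Choose w = a^p b^{p+p!+3}. Since p ≠ (p+p!+3)-3 = p+p!, w ∈ L; and |w| ≥ p.
Write w = xyz as guaranteed by the lemma, with |xy| ≤ p and |y| ≥ 1.
The first p characters of w are a's, so xy (and hence y) consists only of a's. Write y = a^k, 1 ≤ k ≤ p.
Since 1 ≤ k ≤ p, k divides p!; set t = 1 + p!/k. Then xy^t z has p + (p!/k)·k = p + p! copies of a. Now the a-count is p+p! and (b-count)-3 = (p+p!+3)-3 = p+p!, so i ≠ j-3 fails. So xy^t z = a^{p+p!} b^{p+p!+3} ∉ L.
Contradiction. Therefore L is not regular.

a^{p+p!} b^{p+p!+3}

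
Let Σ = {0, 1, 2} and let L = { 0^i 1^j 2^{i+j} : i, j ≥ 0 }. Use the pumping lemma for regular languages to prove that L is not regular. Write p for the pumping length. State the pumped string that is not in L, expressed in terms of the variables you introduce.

Toward a contradiction, assume L is regular with pumping length p.
Take w = 0^p 1^p 2^{2p} ∈ L (with i=j=p, i+j=2p), |w| = 4p ≥ p.
By the pumping lemma, w = xyz with |xy| ≤ p and |y| ≥ 1.
Since the first p symbols of w are all 0's and |xy| ≤ p, y lies entirely in the leading 0-block: y = 0^k for some k with 1 ≤ k ≤ p.
Consider xy^2z = 0^{p+k} 1^p 2^{2p}. Now the 0- and 1-counts sum to 2p+k, but the 2-count is 2p ≠ 2p+k. So xy^2z ∉ L.
This is a contradiction; hence L is not regular.

0^{p+k} 1^p 2^{2p}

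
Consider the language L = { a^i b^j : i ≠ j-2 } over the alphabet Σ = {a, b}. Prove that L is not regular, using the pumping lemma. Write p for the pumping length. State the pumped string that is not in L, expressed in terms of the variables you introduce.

a^{p+p!} b^{p+p!+2}

Suppose for contradiction that L is regular, and let p be the pumping length.
Choose w = a^p b^{p+p!+2}. Since p ≠ (p+p!+2)-2 = p+p!, w ∈ L; and |w| ≥ p.
By the pumping lemma, w = xyz with |xy| ≤ p and |y| ≥ 1.
The first p characters of w are a's, so xy (and hence y) consists only of a's. Write y = a^k, 1 ≤ k ≤ p.
Since 1 ≤ k ≤ p, k divides p!; set t = 1 + p!/k. Then xy^t z has p + (p!/k)·k = p + p! copies of a. Now the a-count is p+p! and (b-count)-2 = (p+p!+2)-2 = p+p!, so i ≠ j-2 fails. So xy^t z = a^{p+p!} b^{p+p!+2} ∉ L.
This is a contradiction; hence L is not regular.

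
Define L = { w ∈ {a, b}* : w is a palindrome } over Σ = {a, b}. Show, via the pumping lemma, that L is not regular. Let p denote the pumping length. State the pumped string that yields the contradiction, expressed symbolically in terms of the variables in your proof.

Suppose for contradiction that L is regular, and let p be the pumping length.
Take w = a^p b a^p, a palindrome of length 2p+1 ≥ p.
The pumping lemma gives a decomposition w = xyz where |xy| ≤ p and |y| ≥ 1.
The first p characters of w are a's, so xy (and hence y) consists only of a's. Write y = a^k, 1 ≤ k ≤ p.
Pump with i = 2: xy^2z = a^{p+k} b a^p. Its reverse is a^p b a^{p+k}, which differs from xy^2z since k ≥ 1. So xy^2z is not a palindrome and xy^2z ∉ L.
This contradicts the pumping lemma, so L is not regular.

a^{p+k} b a^p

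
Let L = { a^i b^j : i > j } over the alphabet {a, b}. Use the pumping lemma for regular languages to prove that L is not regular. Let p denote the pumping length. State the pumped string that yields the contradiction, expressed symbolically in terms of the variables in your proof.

a^{p+1-k} b^p

Toward a contradiction, assume L is regular with pumping length p.
Choose w = a^{p+1} b^p ∈ L, with |w| = 2p+1 ≥ p.
The pumping lemma gives a decomposition w = xyz where |xy| ≤ p and |y| ≥ 1.
Since the first p symbols of w are all a's and |xy| ≤ p, y lies entirely in the leading a-block: y = a^k for some k with 1 ≤ k ≤ p.
Consider xy^0z = xz = a^{p+1-k} b^p. Since k ≥ 1, the a-count p+1-k is at most p, so i > j fails; thus xz ∉ L.
This is a contradiction; hence L is not regular.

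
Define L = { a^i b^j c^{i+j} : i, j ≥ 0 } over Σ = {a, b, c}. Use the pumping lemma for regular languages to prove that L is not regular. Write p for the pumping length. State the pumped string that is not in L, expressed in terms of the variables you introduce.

a^{p+k} b^p c^{2p}

Assume L is regular. Let p be the pumping length given by the pumping lemma.
Take w = a^p b^p c^{2p} ∈ L (with i=j=p, i+j=2p), |w| = 4p ≥ p.
The pumping lemma gives a decomposition w = xyz where |xy| ≤ p and |y| > 0.
Because |xy| ≤ p and w begins with p copies of a, we have y = a^k with 1 ≤ k ≤ p.
Consider xy^2z = a^{p+k} b^p c^{2p}. Now the a- and b-counts sum to 2p+k, but the c-count is 2p ≠ 2p+k. So xy^2z ∉ L.
Contradiction. Therefore L is not regular.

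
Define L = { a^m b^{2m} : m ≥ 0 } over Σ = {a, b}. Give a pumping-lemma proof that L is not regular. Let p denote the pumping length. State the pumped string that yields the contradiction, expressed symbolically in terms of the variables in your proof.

Assume L is regular; let p be its pumping constant.
Let w = a^p b^{2p} ∈ L; note |w| = 3p ≥ p.
Write w = xyz as guaranteed by the lemma, with |xy| ≤ p and |y| ≥ 1.
Since the first p symbols of w are all a's and |xy| ≤ p, y lies entirely in the leading a-block: y = a^k for some k with 1 ≤ k ≤ p.
Pump with i = 2: xy^2z = a^{p+k} b^{2p}. For this to lie in L we would need 2p = 2(p+k), which forces k = 0. But k ≥ 1, so xy^2z ∉ L.
This is a contradiction; hence L is not regular.

a^{p+k} b^{2p}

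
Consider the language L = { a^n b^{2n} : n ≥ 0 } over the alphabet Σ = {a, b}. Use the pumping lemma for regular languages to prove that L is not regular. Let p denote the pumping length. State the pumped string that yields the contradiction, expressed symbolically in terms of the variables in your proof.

a^{p+k} b^{2p}

Assume L is regular; let p be its pumping constant.
Choose w = a^p b^{2p}, which is in L with |w| = 3p ≥ p.
The pumping lemma gives a decomposition w = xyz where |xy| ≤ p and |y| > 0.
Since the first p symbols of w are all a's and |xy| ≤ p, y lies entirely in the leading a-block: y = a^k for some k with 1 ≤ k ≤ p.
Pump with i = 2: xy^2z = a^{p+k} b^{2p}. For this to lie in L we would need 2p = 2(p+k), which forces k = 0. But k ≥ 1, so xy^2z ∉ L.
This is a contradiction; hence L is not regular.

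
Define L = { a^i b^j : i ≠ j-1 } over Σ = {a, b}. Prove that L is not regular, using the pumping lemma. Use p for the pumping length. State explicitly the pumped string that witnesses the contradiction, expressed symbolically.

Toward a contradiction, assume L is regular with pumping length p.
Choose w = a^p b^{p+p!+1}. Since p ≠ (p+p!+1)-1 = p+p!, w ∈ L; and |w| ≥ p.
Write w = xyz as guaranteed by the lemma, with |xy| ≤ p and y is nonempty.
Because |xy| ≤ p and w begins with p copies of a, we have y = a^k with 1 ≤ k ≤ p.
Since 1 ≤ k ≤ p, k divides p!; set t = 1 + p!/k. Then xy^t z has p + (p!/k)·k = p + p! copies of a. Now the a-count is p+p! and (b-count)-1 = (p+p!+1)-1 = p+p!, so i ≠ j-1 fails. So xy^t z = a^{p+p!} b^{p+p!+1} ∉ L.
This contradicts the pumping lemma, so L is not regular.

a^{p+p!} b^{p+p!+1}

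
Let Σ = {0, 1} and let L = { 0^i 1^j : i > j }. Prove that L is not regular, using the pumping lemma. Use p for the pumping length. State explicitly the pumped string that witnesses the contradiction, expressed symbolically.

0^{p+1-k} 1^p

Assume L is regular; let p be its pumping constant.
Choose w = 0^{p+1} 1^p ∈ L, with |w| = 2p+1 ≥ p.
Write w = xyz as guaranteed by the lemma, with |xy| ≤ p and |y| ≥ 1.
The first p characters of w are 0's, so xy (and hence y) consists only of 0's. Write y = 0^k, 1 ≤ k ≤ p.
Consider xy^0z = xz = 0^{p+1-k} 1^p. Since k ≥ 1, the 0-count p+1-k is at most p, so i > j fails; thus xz ∉ L.
This contradicts the pumping lemma, so L is not regular.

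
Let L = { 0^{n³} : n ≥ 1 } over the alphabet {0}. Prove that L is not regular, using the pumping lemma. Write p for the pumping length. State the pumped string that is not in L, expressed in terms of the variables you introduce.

0^{p³+k}

Assume L is regular. Let p be the pumping length given by the pumping lemma.
Take w = 0^{p³} ∈ L with |w| = p³ ≥ p.
Write w = xyz as guaranteed by the lemma, with |xy| ≤ p and |y| > 0.
Then y = 0^k for some k with 1 ≤ k ≤ p.
Pump with i = 2: xy^2z = 0^{p³+k}. Since 1 ≤ k ≤ p, p³ < p³+k ≤ p³+p < p³+3p²+3p+1 = (p+1)³, so p³+k is not a perfect cube. So xy^2z ∉ L.
This contradicts the pumping lemma, so L is not regular.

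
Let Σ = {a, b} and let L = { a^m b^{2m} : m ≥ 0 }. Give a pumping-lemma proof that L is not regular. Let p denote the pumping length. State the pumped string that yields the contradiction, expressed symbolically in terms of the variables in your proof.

Assume L is regular; let p be its pumping constant.
Take w = a^p b^{2p}. Then w ∈ L and |w| = 3p ≥ p.
The pumping lemma gives a decomposition w = xyz where |xy| ≤ p and |y| ≥ 1.
Because |xy| ≤ p and w begins with p copies of a, we have y = a^k with 1 ≤ k ≤ p.
Pump with i = 2: xy^2z = a^{p+k} b^{2p}. For this to lie in L we would need 2p = 2(p+k), which forces k = 0. But k ≥ 1, so xy^2z ∉ L.
Contradiction. Therefore L is not regular.

a^{p+k} b^{2p}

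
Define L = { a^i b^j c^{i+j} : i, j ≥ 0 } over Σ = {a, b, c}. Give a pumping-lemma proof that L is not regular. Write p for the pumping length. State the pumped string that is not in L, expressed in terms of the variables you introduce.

Assume L is regular; let p be its pumping constant.
Take w = a^p b^p c^{2p} ∈ L (with i=j=p, i+j=2p), |w| = 4p ≥ p.
Write w = xyz as guaranteed by the lemma, with |xy| ≤ p and y is nonempty.
Since the first p symbols of w are all a's and |xy| ≤ p, y lies entirely in the leading a-block: y = a^k for some k with 1 ≤ k ≤ p.
Consider xy^2z = a^{p+k} b^p c^{2p}. Now the a- and b-counts sum to 2p+k, but the c-count is 2p ≠ 2p+k. So xy^2z ∉ L.
Contradiction. Therefore L is not regular.

a^{p+k} b^p c^{2p}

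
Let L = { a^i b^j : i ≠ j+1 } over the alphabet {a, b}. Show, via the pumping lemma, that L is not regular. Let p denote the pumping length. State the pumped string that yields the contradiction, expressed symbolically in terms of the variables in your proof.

Suppose for contradiction that L is regular, and let p be the pumping length.
Choose w = a^p b^{p+p!-1}. Since p ≠ (p+p!-1)+1 = p+p!, w ∈ L; and |w| ≥ p.
The pumping lemma gives a decomposition w = xyz where |xy| ≤ p and |y| > 0.
Because |xy| ≤ p and w begins with p copies of a, we have y = a^k with 1 ≤ k ≤ p.
Since 1 ≤ k ≤ p, k divides p!; set t = 1 + p!/k. Then xy^t z has p + (p!/k)·k = p + p! copies of a. Now the a-count is p+p! and (b-count)+1 = (p+p!-1)+1 = p+p!, so i ≠ j+1 fails. So xy^t z = a^{p+p!} b^{p+p!-1} ∉ L.
Contradiction. Therefore L is not regular.

a^{p+p!} b^{p+p!-1}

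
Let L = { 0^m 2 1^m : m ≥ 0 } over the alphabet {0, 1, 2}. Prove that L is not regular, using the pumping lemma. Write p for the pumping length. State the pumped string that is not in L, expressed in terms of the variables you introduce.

Assume L is regular; let p be its pumping constant.
Take w = 0^p 2 1^p ∈ L with |w| = 2p+1 ≥ p.
Write w = xyz as guaranteed by the lemma, with |xy| ≤ p and |y| ≥ 1.
Because |xy| ≤ p and w begins with p copies of 0, we have y = 0^k with 1 ≤ k ≤ p.
Pump with i = 2: xy^2z = 0^{p+k} 2 1^p, which would require p+k = p. But k ≥ 1, so xy^2z ∉ L.
Contradiction. Therefore L is not regular.

0^{p+k} 2 1^p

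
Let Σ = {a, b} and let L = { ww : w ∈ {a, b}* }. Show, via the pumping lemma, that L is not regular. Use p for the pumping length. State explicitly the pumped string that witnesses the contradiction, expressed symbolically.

Toward a contradiction, assume L is regular with pumping length p.
Take w = a^p b^p a^p b^p = uu where u = a^pb^p; then w ∈ L and |w| = 4p ≥ p.
The pumping lemma gives a decomposition w = xyz where |xy| ≤ p and y is nonempty.
Because |xy| ≤ p and w begins with p copies of a, we have y = a^k with 1 ≤ k ≤ p.
Pump with i = 2: xy^2z = a^{p+k} b^p a^p b^p, of length 4p+k. Suppose this equals vv. The string starts with a and ends with b, so v does too; thus the boundary between the two copies of v is a b→a transition. There is exactly one such transition, at position 2p+k, so |v| = 2p+k and |vv| = 4p+2k ≠ 4p+k since k ≥ 1. So xy^2z ∉ L.
Contradiction. Therefore L is not regular.

a^{p+k} b^p a^p b^p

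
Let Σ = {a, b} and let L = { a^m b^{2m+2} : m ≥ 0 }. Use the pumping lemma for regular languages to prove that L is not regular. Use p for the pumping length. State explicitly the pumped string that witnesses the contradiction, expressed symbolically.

Assume L is regular. Let p be the pumping length given by the pumping lemma.
Choose w = a^p b^{2p+2}, which is in L with |w| = 3p+2 ≥ p.
The pumping lemma gives a decomposition w = xyz where |xy| ≤ p and y is nonempty.
Since the first p symbols of w are all a's and |xy| ≤ p, y lies entirely in the leading a-block: y = a^k for some k with 1 ≤ k ≤ p.
Pump with i = 2: xy^2z = a^{p+k} b^{2p+2}. For this to lie in L we would need 2p+2 = 2(p+k)+2, which forces k = 0. But k ≥ 1, so xy^2z ∉ L.
This contradicts the pumping lemma, so L is not regular.

a^{p+k} b^{2p+2}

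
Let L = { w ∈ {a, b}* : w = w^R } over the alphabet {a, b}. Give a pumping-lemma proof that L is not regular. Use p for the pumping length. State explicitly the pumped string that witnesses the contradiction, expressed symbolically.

Assume L is regular; let p be its pumping constant.
Take w = a^p b a^p, a palindrome of length 2p+1 ≥ p.
The pumping lemma gives a decomposition w = xyz where |xy| ≤ p and y is nonempty.
Because |xy| ≤ p and w begins with p copies of a, we have y = a^k with 1 ≤ k ≤ p.
Pump with i = 2: xy^2z = a^{p+k} b a^p. Its reverse is a^p b a^{p+k}, which differs from xy^2z since k ≥ 1. So xy^2z is not a palindrome and xy^2z ∉ L.
This is a contradiction; hence L is not regular.

a^{p+k} b a^p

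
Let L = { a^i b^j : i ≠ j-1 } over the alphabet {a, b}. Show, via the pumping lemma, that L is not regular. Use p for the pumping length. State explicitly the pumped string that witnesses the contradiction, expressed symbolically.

a^{p+p!} b^{p+p!+1}

Assume L is regular; let p be its pumping constant.
Choose w = a^p b^{p+p!+1}. Since p ≠ (p+p!+1)-1 = p+p!, w ∈ L; and |w| ≥ p.
The pumping lemma gives a decomposition w = xyz where |xy| ≤ p and |y| > 0.
Because |xy| ≤ p and w begins with p copies of a, we have y = a^k with 1 ≤ k ≤ p.
Since 1 ≤ k ≤ p, k divides p!; set t = 1 + p!/k. Then xy^t z has p + (p!/k)·k = p + p! copies of a. Now the a-count is p+p! and (b-count)-1 = (p+p!+1)-1 = p+p!, so i ≠ j-1 fails. So xy^t z = a^{p+p!} b^{p+p!+1} ∉ L.
This is a contradiction; hence L is not regular.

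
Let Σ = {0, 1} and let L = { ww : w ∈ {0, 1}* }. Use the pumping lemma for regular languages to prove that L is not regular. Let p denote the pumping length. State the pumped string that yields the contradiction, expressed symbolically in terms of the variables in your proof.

Assume L is regular. Let p be the pumping length given by the pumping lemma.
Take w = 0^p 1^p 0^p 1^p = uu where u = 0^p1^p; then w ∈ L and |w| = 4p ≥ p.
By the pumping lemma, w = xyz with |xy| ≤ p and |y| > 0.
Since the first p symbols of w are all 0's and |xy| ≤ p, y lies entirely in the leading 0-block: y = 0^k for some k with 1 ≤ k ≤ p.
Pump with i = 2: xy^2z = 0^{p+k} 1^p 0^p 1^p, of length 4p+k. Suppose this equals vv. The string starts with 0 and ends with 1, so v does too; thus the boundary between the two copies of v is a 1→0 transition. There is exactly one such transition, at position 2p+k, so |v| = 2p+k and |vv| = 4p+2k ≠ 4p+k since k ≥ 1. So xy^2z ∉ L.
This is a contradiction; hence L is not regular.

0^{p+k} 1^p 0^p 1^p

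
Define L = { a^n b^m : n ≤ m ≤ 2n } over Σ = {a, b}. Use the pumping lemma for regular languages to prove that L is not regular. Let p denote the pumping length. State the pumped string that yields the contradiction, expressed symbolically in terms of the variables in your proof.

Toward a contradiction, assume L is regular with pumping length p.
Take w = a^p b^p ∈ L (since p ≤ p ≤ 2p), with |w| = 2p ≥ p.
The pumping lemma gives a decomposition w = xyz where |xy| ≤ p and y is nonempty.
Since the first p symbols of w are all a's and |xy| ≤ p, y lies entirely in the leading a-block: y = a^k for some k with 1 ≤ k ≤ p.
Pump with i = 2: xy^2z = a^{p+k} b^p. Now n = p+k > p = m, so the condition n ≤ m fails. Thus xy^2z ∉ L.
Contradiction. Therefore L is not regular.

a^{p+k} b^p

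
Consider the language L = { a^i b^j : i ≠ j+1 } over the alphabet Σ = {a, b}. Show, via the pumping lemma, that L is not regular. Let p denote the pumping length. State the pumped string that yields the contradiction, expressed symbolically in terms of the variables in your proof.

a^{p+p!} b^{p+p!-1}

Toward a contradiction, assume L is regular with pumping length p.
Choose w = a^p b^{p+p!-1}. Since p ≠ (p+p!-1)+1 = p+p!, w ∈ L; and |w| ≥ p.
The pumping lemma gives a decomposition w = xyz where |xy| ≤ p and |y| ≥ 1.
The first p characters of w are a's, so xy (and hence y) consists only of a's. Write y = a^k, 1 ≤ k ≤ p.
Since 1 ≤ k ≤ p, k divides p!; set t = 1 + p!/k. Then xy^t z has p + (p!/k)·k = p + p! copies of a. Now the a-count is p+p! and (b-count)+1 = (p+p!-1)+1 = p+p!, so i ≠ j+1 fails. So xy^t z = a^{p+p!} b^{p+p!-1} ∉ L.
This is a contradiction; hence L is not regular.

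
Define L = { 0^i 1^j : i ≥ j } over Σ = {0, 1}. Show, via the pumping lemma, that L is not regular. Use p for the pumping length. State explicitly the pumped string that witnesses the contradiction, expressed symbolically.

Toward a contradiction, assume L is regular with pumping length p.
Choose w = 0^p 1^p ∈ L, with |w| = 2p ≥ p.
Write w = xyz as guaranteed by the lemma, with |xy| ≤ p and |y| > 0.
Because |xy| ≤ p and w begins with p copies of 0, we have y = 0^k with 1 ≤ k ≤ p.
Consider xy^0z = xz = 0^{p-k} 1^p. Since k ≥ 1, the 0-count p-k is less than p, so i ≥ j fails; thus xz ∉ L.
This is a contradiction; hence L is not regular.

0^{p-k} 1^p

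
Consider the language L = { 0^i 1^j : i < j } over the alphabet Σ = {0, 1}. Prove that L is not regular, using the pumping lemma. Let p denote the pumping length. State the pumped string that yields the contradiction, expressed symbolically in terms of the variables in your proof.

Assume L is regular; let p be its pumping constant.
Choose w = 0^p 1^{p+1} ∈ L, with |w| = 2p+1 ≥ p.
The pumping lemma gives a decomposition w = xyz where |xy| ≤ p and y is nonempty.
Since the first p symbols of w are all 0's and |xy| ≤ p, y lies entirely in the leading 0-block: y = 0^k for some k with 1 ≤ k ≤ p.
Consider xy^2z = 0^{p+k} 1^{p+1}. Since k ≥ 1, the 0-count p+k is at least p+1, so i < j fails; thus xy^2z ∉ L.
This contradicts the pumping lemma, so L is not regular.

0^{p+k} 1^{p+1}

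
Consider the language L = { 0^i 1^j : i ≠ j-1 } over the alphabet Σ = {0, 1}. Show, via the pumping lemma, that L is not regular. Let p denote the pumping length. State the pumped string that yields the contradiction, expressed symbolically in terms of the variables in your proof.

Toward a contradiction, assume L is regular with pumping length p.
Choose w = 0^p 1^{p+p!+1}. Since p ≠ (p+p!+1)-1 = p+p!, w ∈ L; and |w| ≥ p.
Write w = xyz as guaranteed by the lemma, with |xy| ≤ p and |y| > 0.
Because |xy| ≤ p and w begins with p copies of 0, we have y = 0^k with 1 ≤ k ≤ p.
Since 1 ≤ k ≤ p, k divides p!; set t = 1 + p!/k. Then xy^t z has p + (p!/k)·k = p + p! copies of 0. Now the 0-count is p+p! and (1-count)-1 = (p+p!+1)-1 = p+p!, so i ≠ j-1 fails. So xy^t z = 0^{p+p!} 1^{p+p!+1} ∉ L.
This contradicts the pumping lemma, so L is not regular.

0^{p+p!} 1^{p+p!+1}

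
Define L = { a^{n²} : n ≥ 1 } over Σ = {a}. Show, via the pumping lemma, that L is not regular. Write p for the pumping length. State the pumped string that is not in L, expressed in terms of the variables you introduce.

Suppose for contradiction that L is regular, and let p be the pumping length.
Take w = a^{p²} ∈ L with |w| = p² ≥ p.
The pumping lemma gives a decomposition w = xyz where |xy| ≤ p and y is nonempty.
Then y = a^k for some k with 1 ≤ k ≤ p.
Pump with i = 2: xy^2z = a^{p²+k}. Since 1 ≤ k ≤ p, p² < p²+k ≤ p²+p < (p+1)², so p²+k lies strictly between consecutive squares and is not a perfect square. So xy^2z ∉ L.
This contradicts the pumping lemma, so L is not regular.

a^{p²+k}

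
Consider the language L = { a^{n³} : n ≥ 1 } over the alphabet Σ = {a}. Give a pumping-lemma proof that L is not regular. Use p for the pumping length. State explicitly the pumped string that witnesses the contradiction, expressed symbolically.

Assume L is regular. Let p be the pumping length given by the pumping lemma.
Take w = a^{p³} ∈ L with |w| = p³ ≥ p.
By the pumping lemma, w = xyz with |xy| ≤ p and |y| ≥ 1.
Then y = a^k for some k with 1 ≤ k ≤ p.
Pump with i = 2: xy^2z = a^{p³+k}. Since 1 ≤ k ≤ p, p³ < p³+k ≤ p³+p < p³+3p²+3p+1 = (p+1)³, so p³+k is not a perfect cube. So xy^2z ∉ L.
This contradicts the pumping lemma, so L is not regular.

a^{p³+k}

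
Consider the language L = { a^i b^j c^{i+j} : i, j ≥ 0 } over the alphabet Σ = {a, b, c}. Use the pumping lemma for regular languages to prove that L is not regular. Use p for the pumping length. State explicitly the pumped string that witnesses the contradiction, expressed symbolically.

Assume L is regular; let p be its pumping constant.
Take w = a^p b^p c^{2p} ∈ L (with i=j=p, i+j=2p), |w| = 4p ≥ p.
By the pumping lemma, w = xyz with |xy| ≤ p and y is nonempty.
Because |xy| ≤ p and w begins with p copies of a, we have y = a^k with 1 ≤ k ≤ p.
Consider xy^2z = a^{p+k} b^p c^{2p}. Now the a- and b-counts sum to 2p+k, but the c-count is 2p ≠ 2p+k. So xy^2z ∉ L.
This is a contradiction; hence L is not regular.

a^{p+k} b^p c^{2p}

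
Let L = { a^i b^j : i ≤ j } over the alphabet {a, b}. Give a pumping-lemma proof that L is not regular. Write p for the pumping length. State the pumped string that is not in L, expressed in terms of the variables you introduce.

a^{p+k} b^p

Suppose for contradiction that L is regular, and let p be the pumping length.
Choose w = a^p b^p ∈ L, with |w| = 2p ≥ p.
Write w = xyz as guaranteed by the lemma, with |xy| ≤ p and y is nonempty.
Since the first p symbols of w are all a's and |xy| ≤ p, y lies entirely in the leading a-block: y = a^k for some k with 1 ≤ k ≤ p.
Consider xy^2z = a^{p+k} b^p. Since k ≥ 1, the a-count p+k exceeds the b-count p, so i ≤ j fails; thus xy^2z ∉ L.
This is a contradiction; hence L is not regular.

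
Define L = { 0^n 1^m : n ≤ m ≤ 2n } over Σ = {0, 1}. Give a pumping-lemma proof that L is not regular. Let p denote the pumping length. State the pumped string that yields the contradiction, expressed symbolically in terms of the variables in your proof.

Assume L is regular; let p be its pumping constant.
Take w = 0^p 1^p ∈ L (since p ≤ p ≤ 2p), with |w| = 2p ≥ p.
By the pumping lemma, w = xyz with |xy| ≤ p and y is nonempty.
Because |xy| ≤ p and w begins with p copies of 0, we have y = 0^k with 1 ≤ k ≤ p.
Pump with i = 2: xy^2z = 0^{p+k} 1^p. Now n = p+k > p = m, so the condition n ≤ m fails. Thus xy^2z ∉ L.
This is a contradiction; hence L is not regular.

0^{p+k} 1^p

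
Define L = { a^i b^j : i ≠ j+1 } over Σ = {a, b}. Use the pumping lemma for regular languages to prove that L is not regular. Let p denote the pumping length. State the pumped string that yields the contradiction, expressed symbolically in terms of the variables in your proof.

a^{p+p!} b^{p+p!-1}

Toward a contradiction, assume L is regular with pumping length p.
Choose w = a^p b^{p+p!-1}. Since p ≠ (p+p!-1)+1 = p+p!, w ∈ L; and |w| ≥ p.
By the pumping lemma, w = xyz with |xy| ≤ p and y is nonempty.
The first p characters of w are a's, so xy (and hence y) consists only of a's. Write y = a^k, 1 ≤ k ≤ p.
Since 1 ≤ k ≤ p, k divides p!; set t = 1 + p!/k. Then xy^t z has p + (p!/k)·k = p + p! copies of a. Now the a-count is p+p! and (b-count)+1 = (p+p!-1)+1 = p+p!, so i ≠ j+1 fails. So xy^t z = a^{p+p!} b^{p+p!-1} ∉ L.
Contradiction. Therefore L is not regular.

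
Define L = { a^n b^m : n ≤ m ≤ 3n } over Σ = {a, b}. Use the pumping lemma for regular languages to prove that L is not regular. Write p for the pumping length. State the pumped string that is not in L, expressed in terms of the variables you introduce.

a^{p+k} b^p

Assume L is regular; let p be its pumping constant.
Take w = a^p b^p ∈ L (since p ≤ p ≤ 3p), with |w| = 2p ≥ p.
Write w = xyz as guaranteed by the lemma, with |xy| ≤ p and y is nonempty.
Because |xy| ≤ p and w begins with p copies of a, we have y = a^k with 1 ≤ k ≤ p.
Pump with i = 2: xy^2z = a^{p+k} b^p. Now n = p+k > p = m, so the condition n ≤ m fails. Thus xy^2z ∉ L.
This is a contradiction; hence L is not regular.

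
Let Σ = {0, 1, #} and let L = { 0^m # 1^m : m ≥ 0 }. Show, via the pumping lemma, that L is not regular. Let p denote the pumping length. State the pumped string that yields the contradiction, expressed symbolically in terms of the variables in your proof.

Suppose for contradiction that L is regular, and let p be the pumping length.
Take w = 0^p # 1^p ∈ L with |w| = 2p+1 ≥ p.
By the pumping lemma, w = xyz with |xy| ≤ p and |y| ≥ 1.
Because |xy| ≤ p and w begins with p copies of 0, we have y = 0^k with 1 ≤ k ≤ p.
Pump with i = 2: xy^2z = 0^{p+k} # 1^p, which would require p+k = p. But k ≥ 1, so xy^2z ∉ L.
Contradiction. Therefore L is not regular.

0^{p+k} # 1^p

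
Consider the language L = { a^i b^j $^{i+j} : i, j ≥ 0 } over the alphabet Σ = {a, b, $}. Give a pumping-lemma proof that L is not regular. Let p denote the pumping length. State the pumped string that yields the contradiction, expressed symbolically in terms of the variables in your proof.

a^{p+k} b^p $^{2p}

Suppose for contradiction that L is regular, and let p be the pumping length.
Take w = a^p b^p $^{2p} ∈ L (with i=j=p, i+j=2p), |w| = 4p ≥ p.
Write w = xyz as guaranteed by the lemma, with |xy| ≤ p and y is nonempty.
Because |xy| ≤ p and w begins with p copies of a, we have y = a^k with 1 ≤ k ≤ p.
Consider xy^2z = a^{p+k} b^p $^{2p}. Now the a- and b-counts sum to 2p+k, but the $-count is 2p ≠ 2p+k. So xy^2z ∉ L.
This is a contradiction; hence L is not regular.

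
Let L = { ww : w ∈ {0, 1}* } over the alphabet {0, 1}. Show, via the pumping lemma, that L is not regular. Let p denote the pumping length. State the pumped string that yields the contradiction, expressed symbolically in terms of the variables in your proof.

0^{p+k} 1^p 0^p 1^p

Suppose for contradiction that L is regular, and let p be the pumping length.
Take w = 0^p 1^p 0^p 1^p = uu where u = 0^p1^p; then w ∈ L and |w| = 4p ≥ p.
Write w = xyz as guaranteed by the lemma, with |xy| ≤ p and |y| ≥ 1.
The first p characters of w are 0's, so xy (and hence y) consists only of 0's. Write y = 0^k, 1 ≤ k ≤ p.
Pump with i = 2: xy^2z = 0^{p+k} 1^p 0^p 1^p, of length 4p+k. Suppose this equals vv. The string starts with 0 and ends with 1, so v does too; thus the boundary between the two copies of v is a 1→0 transition. There is exactly one such transition, at position 2p+k, so |v| = 2p+k and |vv| = 4p+2k ≠ 4p+k since k ≥ 1. So xy^2z ∉ L.
This is a contradiction; hence L is not regular.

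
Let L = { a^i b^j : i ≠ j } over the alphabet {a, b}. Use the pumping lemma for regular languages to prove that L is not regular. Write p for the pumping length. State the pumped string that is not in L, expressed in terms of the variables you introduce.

Toward a contradiction, assume L is regular with pumping length p.
Choose w = a^p b^{p+p!}. Since p ≠ p+p!, w ∈ L; and |w| ≥ p.
The pumping lemma gives a decomposition w = xyz where |xy| ≤ p and |y| > 0.
Since the first p symbols of w are all a's and |xy| ≤ p, y lies entirely in the leading a-block: y = a^k for some k with 1 ≤ k ≤ p.
Since 1 ≤ k ≤ p, k divides p!; set t = 1 + p!/k. Then xy^t z has p + (p!/k)·k = p + p! copies of a. Now the a-count equals the b-count, so i ≠ j fails. So xy^t z = a^{p+p!} b^{p+p!} ∉ L.
Contradiction. Therefore L is not regular.

a^{p+p!} b^{p+p!}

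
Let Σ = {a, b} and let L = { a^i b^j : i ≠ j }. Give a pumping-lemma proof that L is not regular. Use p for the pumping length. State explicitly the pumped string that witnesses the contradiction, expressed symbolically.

a^{p+p!} b^{p+p!}

Assume L is regular. Let p be the pumping length given by the pumping lemma.
Choose w = a^p b^{p+p!}. Since p ≠ p+p!, w ∈ L; and |w| ≥ p.
By the pumping lemma, w = xyz with |xy| ≤ p and y is nonempty.
Because |xy| ≤ p and w begins with p copies of a, we have y = a^k with 1 ≤ k ≤ p.
Since 1 ≤ k ≤ p, k divides p!; set t = 1 + p!/k. Then xy^t z has p + (p!/k)·k = p + p! copies of a. Now the a-count equals the b-count, so i ≠ j fails. So xy^t z = a^{p+p!} b^{p+p!} ∉ L.
This contradicts the pumping lemma, so L is not regular.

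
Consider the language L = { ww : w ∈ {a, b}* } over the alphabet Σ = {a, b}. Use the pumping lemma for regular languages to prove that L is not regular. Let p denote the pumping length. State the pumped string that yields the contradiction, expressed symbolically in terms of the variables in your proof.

a^{p+k} b^p a^p b^p

Assume L is regular. Let p be the pumping length given by the pumping lemma.
Take w = a^p b^p a^p b^p = uu where u = a^pb^p; then w ∈ L and |w| = 4p ≥ p.
The pumping lemma gives a decomposition w = xyz where |xy| ≤ p and |y| > 0.
Because |xy| ≤ p and w begins with p copies of a, we have y = a^k with 1 ≤ k ≤ p.
Pump with i = 2: xy^2z = a^{p+k} b^p a^p b^p, of length 4p+k. Suppose this equals vv. The string starts with a and ends with b, so v does too; thus the boundary between the two copies of v is a b→a transition. There is exactly one such transition, at position 2p+k, so |v| = 2p+k and |vv| = 4p+2k ≠ 4p+k since k ≥ 1. So xy^2z ∉ L.
Contradiction. Therefore L is not regular.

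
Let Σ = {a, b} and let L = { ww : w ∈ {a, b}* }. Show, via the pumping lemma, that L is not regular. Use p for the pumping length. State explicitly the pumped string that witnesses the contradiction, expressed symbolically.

a^{p+k} b^p a^p b^p

Toward a contradiction, assume L is regular with pumping length p.
Take w = a^p b^p a^p b^p = uu where u = a^pb^p; then w ∈ L and |w| = 4p ≥ p.
The pumping lemma gives a decomposition w = xyz where |xy| ≤ p and |y| ≥ 1.
Because |xy| ≤ p and w begins with p copies of a, we have y = a^k with 1 ≤ k ≤ p.
Pump with i = 2: xy^2z = a^{p+k} b^p a^p b^p, of length 4p+k. Suppose this equals vv. The string starts with a and ends with b, so v does too; thus the boundary between the two copies of v is a b→a transition. There is exactly one such transition, at position 2p+k, so |v| = 2p+k and |vv| = 4p+2k ≠ 4p+k since k ≥ 1. So xy^2z ∉ L.
Contradiction. Therefore L is not regular.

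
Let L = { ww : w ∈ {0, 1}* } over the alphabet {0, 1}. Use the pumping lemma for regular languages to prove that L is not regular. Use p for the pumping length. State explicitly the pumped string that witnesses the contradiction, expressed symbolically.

Assume L is regular; let p be its pumping constant.
Take w = 0^p 1^p 0^p 1^p = uu where u = 0^p1^p; then w ∈ L and |w| = 4p ≥ p.
Write w = xyz as guaranteed by the lemma, with |xy| ≤ p and y is nonempty.
Because |xy| ≤ p and w begins with p copies of 0, we have y = 0^k with 1 ≤ k ≤ p.
Pump with i = 2: xy^2z = 0^{p+k} 1^p 0^p 1^p, of length 4p+k. Suppose this equals vv. The string starts with 0 and ends with 1, so v does too; thus the boundary between the two copies of v is a 1→0 transition. There is exactly one such transition, at position 2p+k, so |v| = 2p+k and |vv| = 4p+2k ≠ 4p+k since k ≥ 1. So xy^2z ∉ L.
Contradiction. Therefore L is not regular.

0^{p+k} 1^p 0^p 1^p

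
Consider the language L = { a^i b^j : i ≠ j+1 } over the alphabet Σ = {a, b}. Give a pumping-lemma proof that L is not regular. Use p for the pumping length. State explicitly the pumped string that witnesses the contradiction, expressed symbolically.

a^{p+p!} b^{p+p!-1}

Assume L is regular; let p be its pumping constant.
Choose w = a^p b^{p+p!-1}. Since p ≠ (p+p!-1)+1 = p+p!, w ∈ L; and |w| ≥ p.
By the pumping lemma, w = xyz with |xy| ≤ p and |y| > 0.
Since the first p symbols of w are all a's and |xy| ≤ p, y lies entirely in the leading a-block: y = a^k for some k with 1 ≤ k ≤ p.
Since 1 ≤ k ≤ p, k divides p!; set t = 1 + p!/k. Then xy^t z has p + (p!/k)·k = p + p! copies of a. Now the a-count is p+p! and (b-count)+1 = (p+p!-1)+1 = p+p!, so i ≠ j+1 fails. So xy^t z = a^{p+p!} b^{p+p!-1} ∉ L.
This is a contradiction; hence L is not regular.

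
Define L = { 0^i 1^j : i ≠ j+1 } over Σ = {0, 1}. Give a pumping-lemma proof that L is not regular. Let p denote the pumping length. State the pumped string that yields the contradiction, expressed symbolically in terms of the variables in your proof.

Suppose for contradiction that L is regular, and let p be the pumping length.
Choose w = 0^p 1^{p+p!-1}. Since p ≠ (p+p!-1)+1 = p+p!, w ∈ L; and |w| ≥ p.
The pumping lemma gives a decomposition w = xyz where |xy| ≤ p and y is nonempty.
Because |xy| ≤ p and w begins with p copies of 0, we have y = 0^k with 1 ≤ k ≤ p.
Since 1 ≤ k ≤ p, k divides p!; set t = 1 + p!/k. Then xy^t z has p + (p!/k)·k = p + p! copies of 0. Now the 0-count is p+p! and (1-count)+1 = (p+p!-1)+1 = p+p!, so i ≠ j+1 fails. So xy^t z = 0^{p+p!} 1^{p+p!-1} ∉ L.
This is a contradiction; hence L is not regular.

0^{p+p!} 1^{p+p!-1}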